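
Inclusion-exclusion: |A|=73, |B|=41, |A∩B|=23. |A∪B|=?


|A ∪ B| = |A| + |B| - |A ∩ B|
= 73 + 41 - 23
= 91

|A ∪ B| = 91


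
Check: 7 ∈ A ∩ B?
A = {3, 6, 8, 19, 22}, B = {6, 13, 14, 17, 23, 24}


A = {3, 6, 8, 19, 22}, B = {6, 13, 14, 17, 23, 24}
A ∩ B = elements in both A and B
A ∩ B = {6}
Checking if 7 ∈ A ∩ B
7 is not in A ∩ B → False

7 ∉ A ∩ B


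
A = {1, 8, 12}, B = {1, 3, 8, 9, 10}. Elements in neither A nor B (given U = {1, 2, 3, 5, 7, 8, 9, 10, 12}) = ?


A = {1, 8, 12}
B = {1, 3, 8, 9, 10}
Region: in neither A nor B (given U = {1, 2, 3, 5, 7, 8, 9, 10, 12})
Elements: {2, 5, 7}

Elements in neither A nor B (given U = {1, 2, 3, 5, 7, 8, 9, 10, 12}): {2, 5, 7}


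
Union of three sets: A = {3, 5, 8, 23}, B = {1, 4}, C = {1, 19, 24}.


A ∪ B = {1, 3, 4, 5, 8, 23}
(A ∪ B) ∪ C = {1, 3, 4, 5, 8, 19, 23, 24}

A ∪ B ∪ C = {1, 3, 4, 5, 8, 19, 23, 24}


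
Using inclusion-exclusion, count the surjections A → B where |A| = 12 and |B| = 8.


n = |A| = 12, k = |B| = 8. Surjections via inclusion-exclusion:
S(n,k) = Σ(-1)^i × C(k,i) × (k-i)^n, i=0 to k
i=0: (-1)^0×C(8,0)×8^12 = 68719476736
i=1: (-1)^1×C(8,1)×7^12 = -110730297608
i=2: (-1)^2×C(8,2)×6^12 = 60949905408
i=3: (-1)^3×C(8,3)×5^12 = -13671875000
i=4: (-1)^4×C(8,4)×4^12 = 1174405120
i=5: (-1)^5×C(8,5)×3^12 = -29760696
i=6: (-1)^6×C(8,6)×2^12 = 114688
i=7: (-1)^7×C(8,7)×1^12 = -8
i=8: (-1)^8×C(8,8)×0^12 = 0
Total = 6411968640

Number of surjections = 6411968640


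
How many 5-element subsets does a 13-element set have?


C(n,k) = n! / (k!(n-k)!)
C(13,5) = 13! / (5!8!)
= 1287

C(13,5) = 1287


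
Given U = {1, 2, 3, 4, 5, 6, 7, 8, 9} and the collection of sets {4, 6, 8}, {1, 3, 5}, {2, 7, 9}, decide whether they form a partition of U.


A partition requires: (1) non-empty parts, (2) pairwise disjoint, (3) union = U
Parts: {4, 6, 8}, {1, 3, 5}, {2, 7, 9}
Union of parts: {1, 2, 3, 4, 5, 6, 7, 8, 9}
U = {1, 2, 3, 4, 5, 6, 7, 8, 9}
All non-empty? True
Pairwise disjoint? True
Covers U? True

Yes, valid partition


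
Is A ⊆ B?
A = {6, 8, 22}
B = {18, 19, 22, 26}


A ⊆ B means every element of A is in B.
Elements in A not in B: {6, 8}
So A ⊄ B.

No, A ⊄ B


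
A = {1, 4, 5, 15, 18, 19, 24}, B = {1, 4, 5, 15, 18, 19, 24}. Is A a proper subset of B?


A ⊂ B requires: A ⊆ B AND A ≠ B.
A ⊆ B? Yes
A = B? Yes
A = B, so A is not a PROPER subset.

No, A is not a proper subset of B


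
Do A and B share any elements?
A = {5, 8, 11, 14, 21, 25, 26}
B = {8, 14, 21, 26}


Disjoint means A ∩ B = ∅.
A ∩ B = {8, 14, 21, 26}
A ∩ B ≠ ∅, so A and B are NOT disjoint.

Yes — A and B share the element(s) of A ∩ B = {8, 14, 21, 26}, so they are not disjoint


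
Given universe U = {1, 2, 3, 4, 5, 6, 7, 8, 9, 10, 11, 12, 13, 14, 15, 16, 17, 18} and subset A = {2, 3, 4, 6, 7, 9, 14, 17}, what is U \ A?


Aᶜ = U \ A = elements in U but not in A
U = {1, 2, 3, 4, 5, 6, 7, 8, 9, 10, 11, 12, 13, 14, 15, 16, 17, 18}
A = {2, 3, 4, 6, 7, 9, 14, 17}
Aᶜ = {1, 5, 8, 10, 11, 12, 13, 15, 16, 18}

Aᶜ = {1, 5, 8, 10, 11, 12, 13, 15, 16, 18}


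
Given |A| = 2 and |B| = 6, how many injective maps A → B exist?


An injection sends each of |A| = 2 inputs to a distinct output in B.
# injections = |B|·(|B|-1)·…·(|B|-|A|+1) = 6! / (6 - 2)!
= 6 × 5
= 30

Number of injections = 30


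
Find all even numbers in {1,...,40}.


Checking each candidate:
Condition: even numbers in {1,...,40}
Result = {2, 4, 6, 8, 10, 12, 14, 16, 18, 20, 22, 24, 26, 28, 30, 32, 34, 36, 38, 40}

{2, 4, 6, 8, 10, 12, 14, 16, 18, 20, 22, 24, 26, 28, 30, 32, 34, 36, 38, 40}


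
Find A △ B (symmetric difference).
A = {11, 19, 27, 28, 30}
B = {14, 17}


A △ B = (A \ B) ∪ (B \ A) = elements in exactly one of A or B
A \ B = {11, 19, 27, 28, 30}
B \ A = {14, 17}
A △ B = {11, 14, 17, 19, 27, 28, 30}

A △ B = {11, 14, 17, 19, 27, 28, 30}


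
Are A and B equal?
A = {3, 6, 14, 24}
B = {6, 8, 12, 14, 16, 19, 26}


Two sets are equal iff they have exactly the same elements.
A = {3, 6, 14, 24}
B = {6, 8, 12, 14, 16, 19, 26}
Differences: {3, 8, 12, 16, 19, 24, 26}
A ≠ B

No, A ≠ B


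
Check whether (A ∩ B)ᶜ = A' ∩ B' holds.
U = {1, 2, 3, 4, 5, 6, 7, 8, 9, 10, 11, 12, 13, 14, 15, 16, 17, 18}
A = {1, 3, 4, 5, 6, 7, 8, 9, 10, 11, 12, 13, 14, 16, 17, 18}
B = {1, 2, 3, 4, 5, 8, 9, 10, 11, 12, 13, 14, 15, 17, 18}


LHS: A ∩ B = {1, 3, 4, 5, 8, 9, 10, 11, 12, 13, 14, 17, 18}
(A ∩ B)' = U \ (A ∩ B) = {2, 6, 7, 15, 16}
A' = {2, 15}, B' = {6, 7, 16}
Claimed RHS: A' ∩ B' = ∅
Identity is INVALID: LHS = {2, 6, 7, 15, 16} but the RHS claimed here equals ∅. The correct form is (A ∩ B)' = A' ∪ B'.

Identity is invalid: (A ∩ B)' = {2, 6, 7, 15, 16} but A' ∩ B' = ∅. The correct De Morgan law is (A ∩ B)' = A' ∪ B'.


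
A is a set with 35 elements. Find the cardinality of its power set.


Number of subsets = 2^n
= 2^35
= 34359738368

|P(A)| = 34359738368


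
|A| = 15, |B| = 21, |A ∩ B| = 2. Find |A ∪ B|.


|A ∪ B| = |A| + |B| - |A ∩ B|
= 15 + 21 - 2
= 34

|A ∪ B| = 34


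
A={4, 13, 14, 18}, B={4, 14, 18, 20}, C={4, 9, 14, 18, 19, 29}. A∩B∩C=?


A ∩ B = {4, 14, 18}
(A ∩ B) ∩ C = {4, 14, 18}

A ∩ B ∩ C = {4, 14, 18}


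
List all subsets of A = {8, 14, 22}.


|A| = 3, so |P(A)| = 2^3 = 8
Enumerate subsets by cardinality (0 to 3):
∅, {8}, {14}, {22}, {8, 14}, {8, 22}, {14, 22}, {8, 14, 22}

P(A) has 8 subsets: ∅, {8}, {14}, {22}, {8, 14}, {8, 22}, {14, 22}, {8, 14, 22}


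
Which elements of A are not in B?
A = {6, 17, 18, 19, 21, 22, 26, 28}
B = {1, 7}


A \ B = elements in A but not in B
A = {6, 17, 18, 19, 21, 22, 26, 28}
B = {1, 7}
Remove from A any elements in B
A \ B = {6, 17, 18, 19, 21, 22, 26, 28}

A \ B = {6, 17, 18, 19, 21, 22, 26, 28}


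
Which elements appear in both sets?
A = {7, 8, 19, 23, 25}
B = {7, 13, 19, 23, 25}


A ∩ B = elements in both A and B
A = {7, 8, 19, 23, 25}
B = {7, 13, 19, 23, 25}
A ∩ B = {7, 19, 23, 25}

A ∩ B = {7, 19, 23, 25}


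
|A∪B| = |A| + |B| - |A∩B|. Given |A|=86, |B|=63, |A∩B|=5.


|A ∪ B| = |A| + |B| - |A ∩ B|
= 86 + 63 - 5
= 144

|A ∪ B| = 144


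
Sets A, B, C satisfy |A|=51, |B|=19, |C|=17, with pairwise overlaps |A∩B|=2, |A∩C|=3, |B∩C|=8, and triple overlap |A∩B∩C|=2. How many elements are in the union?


|A∪B∪C| = |A|+|B|+|C| - |A∩B|-|A∩C|-|B∩C| + |A∩B∩C|
= 51+19+17 - 2-3-8 + 2
= 87 - 13 + 2
= 76

|A ∪ B ∪ C| = 76


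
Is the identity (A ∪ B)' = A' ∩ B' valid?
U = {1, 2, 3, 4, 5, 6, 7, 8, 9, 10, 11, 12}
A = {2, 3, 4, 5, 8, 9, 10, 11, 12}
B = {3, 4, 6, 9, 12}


LHS: A ∪ B = {2, 3, 4, 5, 6, 8, 9, 10, 11, 12}
(A ∪ B)' = U \ (A ∪ B) = {1, 7}
A' = {1, 6, 7}, B' = {1, 2, 5, 7, 8, 10, 11}
Claimed RHS: A' ∩ B' = {1, 7}
Identity is VALID: LHS = RHS = {1, 7} ✓

Identity is valid. (A ∪ B)' = A' ∩ B' = {1, 7}


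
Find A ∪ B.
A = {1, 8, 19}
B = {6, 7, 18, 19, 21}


A ∪ B = all elements in A or B (or both)
A = {1, 8, 19}
B = {6, 7, 18, 19, 21}
A ∪ B = {1, 6, 7, 8, 18, 19, 21}

A ∪ B = {1, 6, 7, 8, 18, 19, 21}


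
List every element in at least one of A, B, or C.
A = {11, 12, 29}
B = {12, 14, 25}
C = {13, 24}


A ∪ B = {11, 12, 14, 25, 29}
(A ∪ B) ∪ C = {11, 12, 13, 14, 24, 25, 29}

A ∪ B ∪ C = {11, 12, 13, 14, 24, 25, 29}


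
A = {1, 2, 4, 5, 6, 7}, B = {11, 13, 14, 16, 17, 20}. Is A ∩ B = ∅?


Disjoint means A ∩ B = ∅.
A ∩ B = ∅
A ∩ B = ∅, so A and B are disjoint.

Yes, A and B are disjoint


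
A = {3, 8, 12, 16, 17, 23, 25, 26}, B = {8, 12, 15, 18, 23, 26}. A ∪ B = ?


A ∪ B = all elements in A or B (or both)
A = {3, 8, 12, 16, 17, 23, 25, 26}
B = {8, 12, 15, 18, 23, 26}
A ∪ B = {3, 8, 12, 15, 16, 17, 18, 23, 25, 26}

A ∪ B = {3, 8, 12, 15, 16, 17, 18, 23, 25, 26}


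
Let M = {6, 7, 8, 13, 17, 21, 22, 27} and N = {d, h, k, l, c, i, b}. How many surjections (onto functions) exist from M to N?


n = |M| = 8, k = |N| = 7. Surjections via inclusion-exclusion:
S(n,k) = Σ(-1)^i × C(k,i) × (k-i)^n, i=0 to k
i=0: (-1)^0×C(7,0)×7^8 = 5764801
i=1: (-1)^1×C(7,1)×6^8 = -11757312
i=2: (-1)^2×C(7,2)×5^8 = 8203125
i=3: (-1)^3×C(7,3)×4^8 = -2293760
i=4: (-1)^4×C(7,4)×3^8 = 229635
i=5: (-1)^5×C(7,5)×2^8 = -5376
i=6: (-1)^6×C(7,6)×1^8 = 7
i=7: (-1)^7×C(7,7)×0^8 = 0
Total = 141120

Number of surjections = 141120


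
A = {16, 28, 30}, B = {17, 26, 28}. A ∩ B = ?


A ∩ B = elements in both A and B
A = {16, 28, 30}
B = {17, 26, 28}
A ∩ B = {28}

A ∩ B = {28}


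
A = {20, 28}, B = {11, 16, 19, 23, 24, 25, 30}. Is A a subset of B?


A ⊆ B means every element of A is in B.
Elements in A not in B: {20, 28}
So A ⊄ B.

No, A ⊄ B


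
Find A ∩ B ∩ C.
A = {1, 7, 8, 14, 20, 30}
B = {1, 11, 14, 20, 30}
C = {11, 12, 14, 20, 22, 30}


A ∩ B = {1, 14, 20, 30}
(A ∩ B) ∩ C = {14, 20, 30}

A ∩ B ∩ C = {14, 20, 30}


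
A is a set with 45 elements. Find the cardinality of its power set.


Number of subsets = 2^n
= 2^45
= 35184372088832

|P(A)| = 35184372088832


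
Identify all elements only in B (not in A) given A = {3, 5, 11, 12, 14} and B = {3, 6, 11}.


A = {3, 5, 11, 12, 14}
B = {3, 6, 11}
Region: only in B (not in A)
Elements: {6}

Elements only in B (not in A): {6}


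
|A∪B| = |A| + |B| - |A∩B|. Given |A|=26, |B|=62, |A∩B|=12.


|A ∪ B| = |A| + |B| - |A ∩ B|
= 26 + 62 - 12
= 76

|A ∪ B| = 76


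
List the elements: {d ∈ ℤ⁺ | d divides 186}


Checking each candidate:
Condition: positive divisors of 186
Result = {1, 2, 3, 6, 31, 62, 93, 186}

{1, 2, 3, 6, 31, 62, 93, 186}


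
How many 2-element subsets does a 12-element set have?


C(n,k) = n! / (k!(n-k)!)
C(12,2) = 12! / (2!10!)
= 66

C(12,2) = 66


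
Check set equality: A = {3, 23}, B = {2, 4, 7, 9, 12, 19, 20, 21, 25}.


Two sets are equal iff they have exactly the same elements.
A = {3, 23}
B = {2, 4, 7, 9, 12, 19, 20, 21, 25}
Differences: {2, 3, 4, 7, 9, 12, 19, 20, 21, 23, 25}
A ≠ B

No, A ≠ B


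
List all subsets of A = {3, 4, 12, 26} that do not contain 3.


A subset of A that omits 3 is a subset of A \ {3}, so there are 2^(n-1) = 2^3 = 8 of them.
Subsets excluding 3: ∅, {4}, {12}, {26}, {4, 12}, {4, 26}, {12, 26}, {4, 12, 26}

Subsets excluding 3 (8 total): ∅, {4}, {12}, {26}, {4, 12}, {4, 26}, {12, 26}, {4, 12, 26}


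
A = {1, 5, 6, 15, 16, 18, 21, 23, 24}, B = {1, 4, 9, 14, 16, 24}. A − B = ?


A \ B = elements in A but not in B
A = {1, 5, 6, 15, 16, 18, 21, 23, 24}
B = {1, 4, 9, 14, 16, 24}
Remove from A any elements in B
A \ B = {5, 6, 15, 18, 21, 23}

A \ B = {5, 6, 15, 18, 21, 23}


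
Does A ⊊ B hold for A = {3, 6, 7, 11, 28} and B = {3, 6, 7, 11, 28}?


A ⊂ B requires: A ⊆ B AND A ≠ B.
A ⊆ B? Yes
A = B? Yes
A = B, so A is not a PROPER subset.

No, A is not a proper subset of B


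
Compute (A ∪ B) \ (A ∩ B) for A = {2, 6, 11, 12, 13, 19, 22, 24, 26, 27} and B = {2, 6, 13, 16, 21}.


A △ B = (A \ B) ∪ (B \ A) = elements in exactly one of A or B
A \ B = {11, 12, 19, 22, 24, 26, 27}
B \ A = {16, 21}
A △ B = {11, 12, 16, 19, 21, 22, 24, 26, 27}

A △ B = {11, 12, 16, 19, 21, 22, 24, 26, 27}


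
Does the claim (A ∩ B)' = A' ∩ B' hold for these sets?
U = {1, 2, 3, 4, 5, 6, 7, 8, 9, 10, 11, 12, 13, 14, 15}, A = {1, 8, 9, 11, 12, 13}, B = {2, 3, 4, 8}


LHS: A ∩ B = {8}
(A ∩ B)' = U \ (A ∩ B) = {1, 2, 3, 4, 5, 6, 7, 9, 10, 11, 12, 13, 14, 15}
A' = {2, 3, 4, 5, 6, 7, 10, 14, 15}, B' = {1, 5, 6, 7, 9, 10, 11, 12, 13, 14, 15}
Claimed RHS: A' ∩ B' = {5, 6, 7, 10, 14, 15}
Identity is INVALID: LHS = {1, 2, 3, 4, 5, 6, 7, 9, 10, 11, 12, 13, 14, 15} but the RHS claimed here equals {5, 6, 7, 10, 14, 15}. The correct form is (A ∩ B)' = A' ∪ B'.

Identity is invalid: (A ∩ B)' = {1, 2, 3, 4, 5, 6, 7, 9, 10, 11, 12, 13, 14, 15} but A' ∩ B' = {5, 6, 7, 10, 14, 15}. The correct De Morgan law is (A ∩ B)' = A' ∪ B'.


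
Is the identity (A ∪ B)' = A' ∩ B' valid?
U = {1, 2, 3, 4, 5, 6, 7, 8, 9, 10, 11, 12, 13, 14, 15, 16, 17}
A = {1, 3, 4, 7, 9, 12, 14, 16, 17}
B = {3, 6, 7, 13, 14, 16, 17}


LHS: A ∪ B = {1, 3, 4, 6, 7, 9, 12, 13, 14, 16, 17}
(A ∪ B)' = U \ (A ∪ B) = {2, 5, 8, 10, 11, 15}
A' = {2, 5, 6, 8, 10, 11, 13, 15}, B' = {1, 2, 4, 5, 8, 9, 10, 11, 12, 15}
Claimed RHS: A' ∩ B' = {2, 5, 8, 10, 11, 15}
Identity is VALID: LHS = RHS = {2, 5, 8, 10, 11, 15} ✓

Identity is valid. (A ∪ B)' = A' ∩ B' = {2, 5, 8, 10, 11, 15}


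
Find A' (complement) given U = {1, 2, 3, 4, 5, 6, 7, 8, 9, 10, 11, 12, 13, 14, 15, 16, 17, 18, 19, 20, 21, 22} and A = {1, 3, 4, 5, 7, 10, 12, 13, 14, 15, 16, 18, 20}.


Aᶜ = U \ A = elements in U but not in A
U = {1, 2, 3, 4, 5, 6, 7, 8, 9, 10, 11, 12, 13, 14, 15, 16, 17, 18, 19, 20, 21, 22}
A = {1, 3, 4, 5, 7, 10, 12, 13, 14, 15, 16, 18, 20}
Aᶜ = {2, 6, 8, 9, 11, 17, 19, 21, 22}

Aᶜ = {2, 6, 8, 9, 11, 17, 19, 21, 22}


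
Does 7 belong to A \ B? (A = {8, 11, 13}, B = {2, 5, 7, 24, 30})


A = {8, 11, 13}, B = {2, 5, 7, 24, 30}
A \ B = elements in A but not in B
A \ B = {8, 11, 13}
Checking if 7 ∈ A \ B
7 is not in A \ B → False

7 ∉ A \ B


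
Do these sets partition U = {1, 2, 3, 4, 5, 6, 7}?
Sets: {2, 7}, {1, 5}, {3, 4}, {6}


A partition requires: (1) non-empty parts, (2) pairwise disjoint, (3) union = U
Parts: {2, 7}, {1, 5}, {3, 4}, {6}
Union of parts: {1, 2, 3, 4, 5, 6, 7}
U = {1, 2, 3, 4, 5, 6, 7}
All non-empty? True
Pairwise disjoint? True
Covers U? True

Yes, valid partition


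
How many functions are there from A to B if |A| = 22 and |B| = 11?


Each of |A| = 22 inputs maps to any of |B| = 11 outputs.
# functions = |B|^|A| = 11^22
= 81402749386839761113321

Number of functions = 81402749386839761113321


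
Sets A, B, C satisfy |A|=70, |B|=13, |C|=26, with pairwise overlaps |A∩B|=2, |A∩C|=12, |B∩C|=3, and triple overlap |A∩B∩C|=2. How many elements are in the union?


|A∪B∪C| = |A|+|B|+|C| - |A∩B|-|A∩C|-|B∩C| + |A∩B∩C|
= 70+13+26 - 2-12-3 + 2
= 109 - 17 + 2
= 94

|A ∪ B ∪ C| = 94


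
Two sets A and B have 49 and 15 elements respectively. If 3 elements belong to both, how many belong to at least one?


|A ∪ B| = |A| + |B| - |A ∩ B|
= 49 + 15 - 3
= 61

|A ∪ B| = 61


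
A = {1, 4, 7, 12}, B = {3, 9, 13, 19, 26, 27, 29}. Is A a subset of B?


A ⊆ B means every element of A is in B.
Elements in A not in B: {1, 4, 7, 12}
So A ⊄ B.

No, A ⊄ B


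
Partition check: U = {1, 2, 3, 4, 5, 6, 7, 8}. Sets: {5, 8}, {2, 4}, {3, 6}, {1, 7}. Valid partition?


A partition requires: (1) non-empty parts, (2) pairwise disjoint, (3) union = U
Parts: {5, 8}, {2, 4}, {3, 6}, {1, 7}
Union of parts: {1, 2, 3, 4, 5, 6, 7, 8}
U = {1, 2, 3, 4, 5, 6, 7, 8}
All non-empty? True
Pairwise disjoint? True
Covers U? True

Yes, valid partition


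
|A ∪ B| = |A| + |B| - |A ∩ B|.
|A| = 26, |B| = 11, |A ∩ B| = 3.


|A ∪ B| = |A| + |B| - |A ∩ B|
= 26 + 11 - 3
= 34

|A ∪ B| = 34


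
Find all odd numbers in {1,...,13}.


Checking each candidate:
Condition: odd numbers in {1,...,13}
Result = {1, 3, 5, 7, 9, 11, 13}

{1, 3, 5, 7, 9, 11, 13}


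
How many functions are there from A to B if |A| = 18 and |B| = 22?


Each of |A| = 18 inputs maps to any of |B| = 22 outputs.
# functions = |B|^|A| = 22^18
= 1457498964228107529355264

Number of functions = 1457498964228107529355264


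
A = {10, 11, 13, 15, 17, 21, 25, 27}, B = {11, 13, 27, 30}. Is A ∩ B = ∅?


Disjoint means A ∩ B = ∅.
A ∩ B = {11, 13, 27}
A ∩ B ≠ ∅, so A and B are NOT disjoint.

No, A and B are not disjoint (A ∩ B = {11, 13, 27})


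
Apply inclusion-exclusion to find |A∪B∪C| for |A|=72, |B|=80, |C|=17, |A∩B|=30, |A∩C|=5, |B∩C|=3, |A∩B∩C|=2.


|A∪B∪C| = |A|+|B|+|C| - |A∩B|-|A∩C|-|B∩C| + |A∩B∩C|
= 72+80+17 - 30-5-3 + 2
= 169 - 38 + 2
= 133

|A ∪ B ∪ C| = 133


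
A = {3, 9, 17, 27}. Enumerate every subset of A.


|A| = 4, so |P(A)| = 2^4 = 16
Enumerate subsets by cardinality (0 to 4):
∅, {3}, {9}, {17}, {27}, {3, 9}, {3, 17}, {3, 27}, {9, 17}, {9, 27}, {17, 27}, {3, 9, 17}, {3, 9, 27}, {3, 17, 27}, {9, 17, 27}, {3, 9, 17, 27}

P(A) has 16 subsets: ∅, {3}, {9}, {17}, {27}, {3, 9}, {3, 17}, {3, 27}, {9, 17}, {9, 27}, {17, 27}, {3, 9, 17}, {3, 9, 27}, {3, 17, 27}, {9, 17, 27}, {3, 9, 17, 27}


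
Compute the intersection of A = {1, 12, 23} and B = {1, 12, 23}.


A ∩ B = elements in both A and B
A = {1, 12, 23}
B = {1, 12, 23}
A ∩ B = {1, 12, 23}

A ∩ B = {1, 12, 23}


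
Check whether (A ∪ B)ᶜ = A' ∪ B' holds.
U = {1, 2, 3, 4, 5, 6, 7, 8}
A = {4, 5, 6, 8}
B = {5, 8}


LHS: A ∪ B = {4, 5, 6, 8}
(A ∪ B)' = U \ (A ∪ B) = {1, 2, 3, 7}
A' = {1, 2, 3, 7}, B' = {1, 2, 3, 4, 6, 7}
Claimed RHS: A' ∪ B' = {1, 2, 3, 4, 6, 7}
Identity is INVALID: LHS = {1, 2, 3, 7} but the RHS claimed here equals {1, 2, 3, 4, 6, 7}. The correct form is (A ∪ B)' = A' ∩ B'.

Identity is invalid: (A ∪ B)' = {1, 2, 3, 7} but A' ∪ B' = {1, 2, 3, 4, 6, 7}. The correct De Morgan law is (A ∪ B)' = A' ∩ B'.


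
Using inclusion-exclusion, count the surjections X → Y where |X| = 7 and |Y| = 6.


n = |X| = 7, k = |Y| = 6. Surjections via inclusion-exclusion:
S(n,k) = Σ(-1)^i × C(k,i) × (k-i)^n, i=0 to k
i=0: (-1)^0×C(6,0)×6^7 = 279936
i=1: (-1)^1×C(6,1)×5^7 = -468750
i=2: (-1)^2×C(6,2)×4^7 = 245760
i=3: (-1)^3×C(6,3)×3^7 = -43740
i=4: (-1)^4×C(6,4)×2^7 = 1920
i=5: (-1)^5×C(6,5)×1^7 = -6
i=6: (-1)^6×C(6,6)×0^7 = 0
Total = 15120

Number of surjections = 15120


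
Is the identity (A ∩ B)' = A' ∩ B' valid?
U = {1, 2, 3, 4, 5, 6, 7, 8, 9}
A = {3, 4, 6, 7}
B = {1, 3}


LHS: A ∩ B = {3}
(A ∩ B)' = U \ (A ∩ B) = {1, 2, 4, 5, 6, 7, 8, 9}
A' = {1, 2, 5, 8, 9}, B' = {2, 4, 5, 6, 7, 8, 9}
Claimed RHS: A' ∩ B' = {2, 5, 8, 9}
Identity is INVALID: LHS = {1, 2, 4, 5, 6, 7, 8, 9} but the RHS claimed here equals {2, 5, 8, 9}. The correct form is (A ∩ B)' = A' ∪ B'.

Identity is invalid: (A ∩ B)' = {1, 2, 4, 5, 6, 7, 8, 9} but A' ∩ B' = {2, 5, 8, 9}. The correct De Morgan law is (A ∩ B)' = A' ∪ B'.


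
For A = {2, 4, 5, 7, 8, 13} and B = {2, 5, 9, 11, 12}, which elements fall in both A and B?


A = {2, 4, 5, 7, 8, 13}
B = {2, 5, 9, 11, 12}
Region: in both A and B
Elements: {2, 5}

Elements in both A and B: {2, 5}


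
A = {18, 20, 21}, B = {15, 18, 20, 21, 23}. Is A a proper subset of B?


A ⊂ B requires: A ⊆ B AND A ≠ B.
A ⊆ B? Yes
A = B? No
A ⊂ B: Yes (A is a proper subset of B)

Yes, A ⊂ B


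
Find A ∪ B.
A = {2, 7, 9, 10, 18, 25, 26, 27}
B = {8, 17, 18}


A ∪ B = all elements in A or B (or both)
A = {2, 7, 9, 10, 18, 25, 26, 27}
B = {8, 17, 18}
A ∪ B = {2, 7, 8, 9, 10, 17, 18, 25, 26, 27}

A ∪ B = {2, 7, 8, 9, 10, 17, 18, 25, 26, 27}


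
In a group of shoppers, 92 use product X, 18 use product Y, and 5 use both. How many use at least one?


|A ∪ B| = |A| + |B| - |A ∩ B|
= 92 + 18 - 5
= 105

|A ∪ B| = 105


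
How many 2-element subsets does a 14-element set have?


C(n,k) = n! / (k!(n-k)!)
C(14,2) = 14! / (2!12!)
= 91

C(14,2) = 91


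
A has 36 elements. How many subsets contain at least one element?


Total subsets = 2^n = 2^36 = 68719476736
Non-empty subsets exclude the empty set: 2^n - 1
= 68719476736 - 1
= 68719476735

Number of non-empty subsets = 68719476735


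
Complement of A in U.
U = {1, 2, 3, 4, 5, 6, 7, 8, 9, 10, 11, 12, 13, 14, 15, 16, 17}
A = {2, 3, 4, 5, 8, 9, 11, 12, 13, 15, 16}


Aᶜ = U \ A = elements in U but not in A
U = {1, 2, 3, 4, 5, 6, 7, 8, 9, 10, 11, 12, 13, 14, 15, 16, 17}
A = {2, 3, 4, 5, 8, 9, 11, 12, 13, 15, 16}
Aᶜ = {1, 6, 7, 10, 14, 17}

Aᶜ = {1, 6, 7, 10, 14, 17}


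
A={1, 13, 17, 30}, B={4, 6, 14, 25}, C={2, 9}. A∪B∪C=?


A ∪ B = {1, 4, 6, 13, 14, 17, 25, 30}
(A ∪ B) ∪ C = {1, 2, 4, 6, 9, 13, 14, 17, 25, 30}

A ∪ B ∪ C = {1, 2, 4, 6, 9, 13, 14, 17, 25, 30}


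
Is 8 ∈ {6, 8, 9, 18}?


A = {6, 8, 9, 18}
Checking if 8 is in A
8 is in A → True

8 ∈ A


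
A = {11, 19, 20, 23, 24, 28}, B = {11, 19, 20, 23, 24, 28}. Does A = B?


Two sets are equal iff they have exactly the same elements.
A = {11, 19, 20, 23, 24, 28}
B = {11, 19, 20, 23, 24, 28}
Same elements → A = B

Yes, A = B


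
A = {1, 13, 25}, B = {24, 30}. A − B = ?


A \ B = elements in A but not in B
A = {1, 13, 25}
B = {24, 30}
Remove from A any elements in B
A \ B = {1, 13, 25}

A \ B = {1, 13, 25}


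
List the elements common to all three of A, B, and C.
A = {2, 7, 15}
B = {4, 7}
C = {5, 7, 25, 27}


A ∩ B = {7}
(A ∩ B) ∩ C = {7}

A ∩ B ∩ C = {7}


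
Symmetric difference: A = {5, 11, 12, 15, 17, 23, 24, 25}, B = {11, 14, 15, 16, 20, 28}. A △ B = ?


A △ B = (A \ B) ∪ (B \ A) = elements in exactly one of A or B
A \ B = {5, 12, 17, 23, 24, 25}
B \ A = {14, 16, 20, 28}
A △ B = {5, 12, 14, 16, 17, 20, 23, 24, 25, 28}

A △ B = {5, 12, 14, 16, 17, 20, 23, 24, 25, 28}


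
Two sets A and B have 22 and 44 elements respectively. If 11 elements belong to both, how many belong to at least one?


|A ∪ B| = |A| + |B| - |A ∩ B|
= 22 + 44 - 11
= 55

|A ∪ B| = 55


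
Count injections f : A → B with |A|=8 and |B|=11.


An injection sends each of |A| = 8 inputs to a distinct output in B.
# injections = |B|·(|B|-1)·…·(|B|-|A|+1) = 11! / (11 - 8)!
= 11 × 10 × 9 × 8 × 7 × 6 × 5 × 4
= 6652800

Number of injections = 6652800


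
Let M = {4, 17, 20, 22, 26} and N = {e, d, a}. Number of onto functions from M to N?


n = |M| = 5, k = |N| = 3. Surjections via inclusion-exclusion:
S(n,k) = Σ(-1)^i × C(k,i) × (k-i)^n, i=0 to k
i=0: (-1)^0×C(3,0)×3^5 = 243
i=1: (-1)^1×C(3,1)×2^5 = -96
i=2: (-1)^2×C(3,2)×1^5 = 3
i=3: (-1)^3×C(3,3)×0^5 = 0
Total = 150

Number of surjections = 150


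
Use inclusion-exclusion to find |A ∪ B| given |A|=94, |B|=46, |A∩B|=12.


|A ∪ B| = |A| + |B| - |A ∩ B|
= 94 + 46 - 12
= 128

|A ∪ B| = 128


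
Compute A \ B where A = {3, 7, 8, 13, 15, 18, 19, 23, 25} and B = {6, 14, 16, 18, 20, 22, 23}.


A \ B = elements in A but not in B
A = {3, 7, 8, 13, 15, 18, 19, 23, 25}
B = {6, 14, 16, 18, 20, 22, 23}
Remove from A any elements in B
A \ B = {3, 7, 8, 13, 15, 19, 25}

A \ B = {3, 7, 8, 13, 15, 19, 25}


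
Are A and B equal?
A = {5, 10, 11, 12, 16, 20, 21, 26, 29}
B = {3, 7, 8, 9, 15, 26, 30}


Two sets are equal iff they have exactly the same elements.
A = {5, 10, 11, 12, 16, 20, 21, 26, 29}
B = {3, 7, 8, 9, 15, 26, 30}
Differences: {3, 5, 7, 8, 9, 10, 11, 12, 15, 16, 20, 21, 29, 30}
A ≠ B

No, A ≠ B


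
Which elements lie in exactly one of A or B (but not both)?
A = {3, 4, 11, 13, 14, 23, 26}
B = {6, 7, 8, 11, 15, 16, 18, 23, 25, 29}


A △ B = (A \ B) ∪ (B \ A) = elements in exactly one of A or B
A \ B = {3, 4, 13, 14, 26}
B \ A = {6, 7, 8, 15, 16, 18, 25, 29}
A △ B = {3, 4, 6, 7, 8, 13, 14, 15, 16, 18, 25, 26, 29}

A △ B = {3, 4, 6, 7, 8, 13, 14, 15, 16, 18, 25, 26, 29}


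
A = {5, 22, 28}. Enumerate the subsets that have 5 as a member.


A subset of A contains 5 iff the remaining 2 elements form any subset of A \ {5}.
Count: 2^(n-1) = 2^2 = 4
Subsets containing 5: {5}, {5, 22}, {5, 28}, {5, 22, 28}

Subsets containing 5 (4 total): {5}, {5, 22}, {5, 28}, {5, 22, 28}


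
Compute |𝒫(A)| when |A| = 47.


Number of subsets = 2^n
= 2^47
= 140737488355328

|P(A)| = 140737488355328


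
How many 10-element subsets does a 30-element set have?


C(n,k) = n! / (k!(n-k)!)
C(30,10) = 30! / (10!20!)
= 30045015

C(30,10) = 30045015


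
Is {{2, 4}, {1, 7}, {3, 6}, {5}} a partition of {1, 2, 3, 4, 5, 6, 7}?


A partition requires: (1) non-empty parts, (2) pairwise disjoint, (3) union = U
Parts: {2, 4}, {1, 7}, {3, 6}, {5}
Union of parts: {1, 2, 3, 4, 5, 6, 7}
U = {1, 2, 3, 4, 5, 6, 7}
All non-empty? True
Pairwise disjoint? True
Covers U? True

Yes, valid partition


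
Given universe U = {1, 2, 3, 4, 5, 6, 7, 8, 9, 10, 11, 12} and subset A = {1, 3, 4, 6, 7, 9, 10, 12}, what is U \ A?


Aᶜ = U \ A = elements in U but not in A
U = {1, 2, 3, 4, 5, 6, 7, 8, 9, 10, 11, 12}
A = {1, 3, 4, 6, 7, 9, 10, 12}
Aᶜ = {2, 5, 8, 11}

Aᶜ = {2, 5, 8, 11}


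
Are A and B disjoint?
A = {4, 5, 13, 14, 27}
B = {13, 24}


Disjoint means A ∩ B = ∅.
A ∩ B = {13}
A ∩ B ≠ ∅, so A and B are NOT disjoint.

No, A and B are not disjoint (A ∩ B = {13})


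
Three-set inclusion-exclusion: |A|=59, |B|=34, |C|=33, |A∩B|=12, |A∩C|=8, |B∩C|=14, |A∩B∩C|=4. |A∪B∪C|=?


|A∪B∪C| = |A|+|B|+|C| - |A∩B|-|A∩C|-|B∩C| + |A∩B∩C|
= 59+34+33 - 12-8-14 + 4
= 126 - 34 + 4
= 96

|A ∪ B ∪ C| = 96


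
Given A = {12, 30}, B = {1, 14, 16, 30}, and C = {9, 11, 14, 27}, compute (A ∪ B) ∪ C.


A ∪ B = {1, 12, 14, 16, 30}
(A ∪ B) ∪ C = {1, 9, 11, 12, 14, 16, 27, 30}

A ∪ B ∪ C = {1, 9, 11, 12, 14, 16, 27, 30}


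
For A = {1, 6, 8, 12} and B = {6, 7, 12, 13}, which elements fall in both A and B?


A = {1, 6, 8, 12}
B = {6, 7, 12, 13}
Region: in both A and B
Elements: {6, 12}

Elements in both A and B: {6, 12}


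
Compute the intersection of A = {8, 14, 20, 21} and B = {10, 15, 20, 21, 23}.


A ∩ B = elements in both A and B
A = {8, 14, 20, 21}
B = {10, 15, 20, 21, 23}
A ∩ B = {20, 21}

A ∩ B = {20, 21}


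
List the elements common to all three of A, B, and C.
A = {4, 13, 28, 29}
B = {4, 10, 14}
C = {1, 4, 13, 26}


A ∩ B = {4}
(A ∩ B) ∩ C = {4}

A ∩ B ∩ C = {4}


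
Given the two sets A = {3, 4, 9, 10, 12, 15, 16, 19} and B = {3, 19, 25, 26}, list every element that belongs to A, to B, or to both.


A ∪ B = all elements in A or B (or both)
A = {3, 4, 9, 10, 12, 15, 16, 19}
B = {3, 19, 25, 26}
A ∪ B = {3, 4, 9, 10, 12, 15, 16, 19, 25, 26}

A ∪ B = {3, 4, 9, 10, 12, 15, 16, 19, 25, 26}


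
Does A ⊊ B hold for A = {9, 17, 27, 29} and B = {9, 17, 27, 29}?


A ⊂ B requires: A ⊆ B AND A ≠ B.
A ⊆ B? Yes
A = B? Yes
A = B, so A is not a PROPER subset.

No, A is not a proper subset of B


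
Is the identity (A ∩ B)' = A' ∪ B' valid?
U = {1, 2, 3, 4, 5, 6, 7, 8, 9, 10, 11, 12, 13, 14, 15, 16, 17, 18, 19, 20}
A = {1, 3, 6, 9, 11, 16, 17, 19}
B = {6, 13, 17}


LHS: A ∩ B = {6, 17}
(A ∩ B)' = U \ (A ∩ B) = {1, 2, 3, 4, 5, 7, 8, 9, 10, 11, 12, 13, 14, 15, 16, 18, 19, 20}
A' = {2, 4, 5, 7, 8, 10, 12, 13, 14, 15, 18, 20}, B' = {1, 2, 3, 4, 5, 7, 8, 9, 10, 11, 12, 14, 15, 16, 18, 19, 20}
Claimed RHS: A' ∪ B' = {1, 2, 3, 4, 5, 7, 8, 9, 10, 11, 12, 13, 14, 15, 16, 18, 19, 20}
Identity is VALID: LHS = RHS = {1, 2, 3, 4, 5, 7, 8, 9, 10, 11, 12, 13, 14, 15, 16, 18, 19, 20} ✓

Identity is valid. (A ∩ B)' = A' ∪ B' = {1, 2, 3, 4, 5, 7, 8, 9, 10, 11, 12, 13, 14, 15, 16, 18, 19, 20}


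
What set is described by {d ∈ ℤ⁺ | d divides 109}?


Checking each candidate:
Condition: positive divisors of 109
Result = {1, 109}

{1, 109}


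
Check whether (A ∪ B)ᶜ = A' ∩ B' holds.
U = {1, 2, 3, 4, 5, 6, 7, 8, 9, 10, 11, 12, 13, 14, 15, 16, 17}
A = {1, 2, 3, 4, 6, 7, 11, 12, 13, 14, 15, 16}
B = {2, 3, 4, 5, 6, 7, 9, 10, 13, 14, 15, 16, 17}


LHS: A ∪ B = {1, 2, 3, 4, 5, 6, 7, 9, 10, 11, 12, 13, 14, 15, 16, 17}
(A ∪ B)' = U \ (A ∪ B) = {8}
A' = {5, 8, 9, 10, 17}, B' = {1, 8, 11, 12}
Claimed RHS: A' ∩ B' = {8}
Identity is VALID: LHS = RHS = {8} ✓

Identity is valid. (A ∪ B)' = A' ∩ B' = {8}


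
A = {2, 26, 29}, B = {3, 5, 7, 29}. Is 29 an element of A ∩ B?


A = {2, 26, 29}, B = {3, 5, 7, 29}
A ∩ B = elements in both A and B
A ∩ B = {29}
Checking if 29 ∈ A ∩ B
29 is in A ∩ B → True

29 ∈ A ∩ B


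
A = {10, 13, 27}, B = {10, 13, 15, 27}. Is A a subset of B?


A ⊆ B means every element of A is in B.
All elements of A are in B.
So A ⊆ B.

Yes, A ⊆ B


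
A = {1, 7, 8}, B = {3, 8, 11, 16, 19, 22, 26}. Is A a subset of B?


A ⊆ B means every element of A is in B.
Elements in A not in B: {1, 7}
So A ⊄ B.

No, A ⊄ B


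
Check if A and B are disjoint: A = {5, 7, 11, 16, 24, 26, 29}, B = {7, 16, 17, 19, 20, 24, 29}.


Disjoint means A ∩ B = ∅.
A ∩ B = {7, 16, 24, 29}
A ∩ B ≠ ∅, so A and B are NOT disjoint.

No, A and B are not disjoint (A ∩ B = {7, 16, 24, 29})


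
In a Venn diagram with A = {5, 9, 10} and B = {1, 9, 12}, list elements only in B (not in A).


A = {5, 9, 10}
B = {1, 9, 12}
Region: only in B (not in A)
Elements: {1, 12}

Elements only in B (not in A): {1, 12}


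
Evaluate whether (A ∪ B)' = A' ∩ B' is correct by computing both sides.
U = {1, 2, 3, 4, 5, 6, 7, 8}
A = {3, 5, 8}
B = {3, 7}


LHS: A ∪ B = {3, 5, 7, 8}
(A ∪ B)' = U \ (A ∪ B) = {1, 2, 4, 6}
A' = {1, 2, 4, 6, 7}, B' = {1, 2, 4, 5, 6, 8}
Claimed RHS: A' ∩ B' = {1, 2, 4, 6}
Identity is VALID: LHS = RHS = {1, 2, 4, 6} ✓

Identity is valid. (A ∪ B)' = A' ∩ B' = {1, 2, 4, 6}


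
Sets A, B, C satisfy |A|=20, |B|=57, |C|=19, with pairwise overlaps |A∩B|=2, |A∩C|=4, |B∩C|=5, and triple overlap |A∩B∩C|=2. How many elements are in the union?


|A∪B∪C| = |A|+|B|+|C| - |A∩B|-|A∩C|-|B∩C| + |A∩B∩C|
= 20+57+19 - 2-4-5 + 2
= 96 - 11 + 2
= 87

|A ∪ B ∪ C| = 87


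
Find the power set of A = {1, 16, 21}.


|A| = 3, so |P(A)| = 2^3 = 8
Enumerate subsets by cardinality (0 to 3):
∅, {1}, {16}, {21}, {1, 16}, {1, 21}, {16, 21}, {1, 16, 21}

P(A) has 8 subsets: ∅, {1}, {16}, {21}, {1, 16}, {1, 21}, {16, 21}, {1, 16, 21}


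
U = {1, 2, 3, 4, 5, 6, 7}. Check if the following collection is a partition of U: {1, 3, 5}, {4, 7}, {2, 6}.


A partition requires: (1) non-empty parts, (2) pairwise disjoint, (3) union = U
Parts: {1, 3, 5}, {4, 7}, {2, 6}
Union of parts: {1, 2, 3, 4, 5, 6, 7}
U = {1, 2, 3, 4, 5, 6, 7}
All non-empty? True
Pairwise disjoint? True
Covers U? True

Yes, valid partition


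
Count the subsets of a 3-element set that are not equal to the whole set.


Total subsets = 2^n = 2^3 = 8
Proper subsets exclude the set itself: 2^n - 1
= 8 - 1
= 7

Number of proper subsets = 7


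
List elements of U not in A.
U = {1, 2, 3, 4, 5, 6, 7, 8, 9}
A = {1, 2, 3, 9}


Aᶜ = U \ A = elements in U but not in A
U = {1, 2, 3, 4, 5, 6, 7, 8, 9}
A = {1, 2, 3, 9}
Aᶜ = {4, 5, 6, 7, 8}

Aᶜ = {4, 5, 6, 7, 8}


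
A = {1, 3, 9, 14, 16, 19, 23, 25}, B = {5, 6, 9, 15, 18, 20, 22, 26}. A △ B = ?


A △ B = (A \ B) ∪ (B \ A) = elements in exactly one of A or B
A \ B = {1, 3, 14, 16, 19, 23, 25}
B \ A = {5, 6, 15, 18, 20, 22, 26}
A △ B = {1, 3, 5, 6, 14, 15, 16, 18, 19, 20, 22, 23, 25, 26}

A △ B = {1, 3, 5, 6, 14, 15, 16, 18, 19, 20, 22, 23, 25, 26}


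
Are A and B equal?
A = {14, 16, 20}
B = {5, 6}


Two sets are equal iff they have exactly the same elements.
A = {14, 16, 20}
B = {5, 6}
Differences: {5, 6, 14, 16, 20}
A ≠ B

No, A ≠ B


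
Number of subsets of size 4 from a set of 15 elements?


C(n,k) = n! / (k!(n-k)!)
C(15,4) = 15! / (4!11!)
= 1365

C(15,4) = 1365


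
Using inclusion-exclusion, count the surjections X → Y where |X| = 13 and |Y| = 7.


n = |X| = 13, k = |Y| = 7. Surjections via inclusion-exclusion:
S(n,k) = Σ(-1)^i × C(k,i) × (k-i)^n, i=0 to k
i=0: (-1)^0×C(7,0)×7^13 = 96889010407
i=1: (-1)^1×C(7,1)×6^13 = -91424858112
i=2: (-1)^2×C(7,2)×5^13 = 25634765625
i=3: (-1)^3×C(7,3)×4^13 = -2348810240
i=4: (-1)^4×C(7,4)×3^13 = 55801305
i=5: (-1)^5×C(7,5)×2^13 = -172032
i=6: (-1)^6×C(7,6)×1^13 = 7
i=7: (-1)^7×C(7,7)×0^13 = 0
Total = 28805736960

Number of surjections = 28805736960


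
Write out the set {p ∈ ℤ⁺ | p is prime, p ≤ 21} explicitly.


Checking each candidate:
Condition: primes ≤ 21
Result = {2, 3, 5, 7, 11, 13, 17, 19}

{2, 3, 5, 7, 11, 13, 17, 19}


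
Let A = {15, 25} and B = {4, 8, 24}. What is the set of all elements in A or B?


A ∪ B = all elements in A or B (or both)
A = {15, 25}
B = {4, 8, 24}
A ∪ B = {4, 8, 15, 24, 25}

A ∪ B = {4, 8, 15, 24, 25}


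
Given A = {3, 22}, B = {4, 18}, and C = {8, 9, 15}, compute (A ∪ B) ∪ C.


A ∪ B = {3, 4, 18, 22}
(A ∪ B) ∪ C = {3, 4, 8, 9, 15, 18, 22}

A ∪ B ∪ C = {3, 4, 8, 9, 15, 18, 22}


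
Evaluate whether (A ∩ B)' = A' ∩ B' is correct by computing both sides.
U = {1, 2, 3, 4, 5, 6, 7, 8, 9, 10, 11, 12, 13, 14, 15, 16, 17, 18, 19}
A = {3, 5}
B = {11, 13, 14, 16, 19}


LHS: A ∩ B = ∅
(A ∩ B)' = U \ (A ∩ B) = {1, 2, 3, 4, 5, 6, 7, 8, 9, 10, 11, 12, 13, 14, 15, 16, 17, 18, 19}
A' = {1, 2, 4, 6, 7, 8, 9, 10, 11, 12, 13, 14, 15, 16, 17, 18, 19}, B' = {1, 2, 3, 4, 5, 6, 7, 8, 9, 10, 12, 15, 17, 18}
Claimed RHS: A' ∩ B' = {1, 2, 4, 6, 7, 8, 9, 10, 12, 15, 17, 18}
Identity is INVALID: LHS = {1, 2, 3, 4, 5, 6, 7, 8, 9, 10, 11, 12, 13, 14, 15, 16, 17, 18, 19} but the RHS claimed here equals {1, 2, 4, 6, 7, 8, 9, 10, 12, 15, 17, 18}. The correct form is (A ∩ B)' = A' ∪ B'.

Identity is invalid: (A ∩ B)' = {1, 2, 3, 4, 5, 6, 7, 8, 9, 10, 11, 12, 13, 14, 15, 16, 17, 18, 19} but A' ∩ B' = {1, 2, 4, 6, 7, 8, 9, 10, 12, 15, 17, 18}. The correct De Morgan law is (A ∩ B)' = A' ∪ B'.


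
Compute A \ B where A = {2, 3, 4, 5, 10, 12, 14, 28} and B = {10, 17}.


A \ B = elements in A but not in B
A = {2, 3, 4, 5, 10, 12, 14, 28}
B = {10, 17}
Remove from A any elements in B
A \ B = {2, 3, 4, 5, 12, 14, 28}

A \ B = {2, 3, 4, 5, 12, 14, 28}


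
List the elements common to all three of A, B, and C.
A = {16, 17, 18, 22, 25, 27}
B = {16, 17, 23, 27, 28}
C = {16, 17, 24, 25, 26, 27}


A ∩ B = {16, 17, 27}
(A ∩ B) ∩ C = {16, 17, 27}

A ∩ B ∩ C = {16, 17, 27}


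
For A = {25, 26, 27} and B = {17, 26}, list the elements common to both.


A ∩ B = elements in both A and B
A = {25, 26, 27}
B = {17, 26}
A ∩ B = {26}

A ∩ B = {26}


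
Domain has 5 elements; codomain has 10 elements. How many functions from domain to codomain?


Each of |A| = 5 inputs maps to any of |B| = 10 outputs.
# functions = |B|^|A| = 10^5
= 100000

Number of functions = 100000


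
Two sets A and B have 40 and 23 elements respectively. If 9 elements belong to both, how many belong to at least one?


|A ∪ B| = |A| + |B| - |A ∩ B|
= 40 + 23 - 9
= 54

|A ∪ B| = 54


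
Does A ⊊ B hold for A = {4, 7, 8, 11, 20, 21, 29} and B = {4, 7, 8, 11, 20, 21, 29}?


A ⊂ B requires: A ⊆ B AND A ≠ B.
A ⊆ B? Yes
A = B? Yes
A = B, so A is not a PROPER subset.

No, A is not a proper subset of B


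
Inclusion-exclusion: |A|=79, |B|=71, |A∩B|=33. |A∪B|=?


|A ∪ B| = |A| + |B| - |A ∩ B|
= 79 + 71 - 33
= 117

|A ∪ B| = 117


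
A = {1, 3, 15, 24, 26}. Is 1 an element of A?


A = {1, 3, 15, 24, 26}
Checking if 1 is in A
1 is in A → True

1 ∈ A


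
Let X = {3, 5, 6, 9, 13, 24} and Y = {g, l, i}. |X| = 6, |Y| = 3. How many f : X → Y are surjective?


n = |X| = 6, k = |Y| = 3. Surjections via inclusion-exclusion:
S(n,k) = Σ(-1)^i × C(k,i) × (k-i)^n, i=0 to k
i=0: (-1)^0×C(3,0)×3^6 = 729
i=1: (-1)^1×C(3,1)×2^6 = -192
i=2: (-1)^2×C(3,2)×1^6 = 3
i=3: (-1)^3×C(3,3)×0^6 = 0
Total = 540

Number of surjections = 540


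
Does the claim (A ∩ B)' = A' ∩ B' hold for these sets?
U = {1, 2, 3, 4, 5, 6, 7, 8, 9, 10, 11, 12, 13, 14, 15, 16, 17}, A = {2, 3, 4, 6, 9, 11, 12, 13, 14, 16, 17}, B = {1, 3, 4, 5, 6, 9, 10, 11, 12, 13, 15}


LHS: A ∩ B = {3, 4, 6, 9, 11, 12, 13}
(A ∩ B)' = U \ (A ∩ B) = {1, 2, 5, 7, 8, 10, 14, 15, 16, 17}
A' = {1, 5, 7, 8, 10, 15}, B' = {2, 7, 8, 14, 16, 17}
Claimed RHS: A' ∩ B' = {7, 8}
Identity is INVALID: LHS = {1, 2, 5, 7, 8, 10, 14, 15, 16, 17} but the RHS claimed here equals {7, 8}. The correct form is (A ∩ B)' = A' ∪ B'.

Identity is invalid: (A ∩ B)' = {1, 2, 5, 7, 8, 10, 14, 15, 16, 17} but A' ∩ B' = {7, 8}. The correct De Morgan law is (A ∩ B)' = A' ∪ B'.


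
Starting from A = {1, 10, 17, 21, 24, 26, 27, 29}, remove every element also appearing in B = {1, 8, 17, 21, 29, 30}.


A \ B = elements in A but not in B
A = {1, 10, 17, 21, 24, 26, 27, 29}
B = {1, 8, 17, 21, 29, 30}
Remove from A any elements in B
A \ B = {10, 24, 26, 27}

A \ B = {10, 24, 26, 27}


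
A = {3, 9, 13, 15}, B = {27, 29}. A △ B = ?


A △ B = (A \ B) ∪ (B \ A) = elements in exactly one of A or B
A \ B = {3, 9, 13, 15}
B \ A = {27, 29}
A △ B = {3, 9, 13, 15, 27, 29}

A △ B = {3, 9, 13, 15, 27, 29}


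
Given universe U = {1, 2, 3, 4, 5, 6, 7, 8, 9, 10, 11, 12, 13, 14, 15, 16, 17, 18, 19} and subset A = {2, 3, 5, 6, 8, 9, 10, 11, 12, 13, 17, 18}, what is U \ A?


Aᶜ = U \ A = elements in U but not in A
U = {1, 2, 3, 4, 5, 6, 7, 8, 9, 10, 11, 12, 13, 14, 15, 16, 17, 18, 19}
A = {2, 3, 5, 6, 8, 9, 10, 11, 12, 13, 17, 18}
Aᶜ = {1, 4, 7, 14, 15, 16, 19}

Aᶜ = {1, 4, 7, 14, 15, 16, 19}


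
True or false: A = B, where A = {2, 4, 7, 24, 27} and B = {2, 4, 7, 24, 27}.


Two sets are equal iff they have exactly the same elements.
A = {2, 4, 7, 24, 27}
B = {2, 4, 7, 24, 27}
Same elements → A = B

Yes, A = B


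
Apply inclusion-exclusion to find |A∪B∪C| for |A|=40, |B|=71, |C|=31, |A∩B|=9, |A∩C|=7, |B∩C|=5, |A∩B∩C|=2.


|A∪B∪C| = |A|+|B|+|C| - |A∩B|-|A∩C|-|B∩C| + |A∩B∩C|
= 40+71+31 - 9-7-5 + 2
= 142 - 21 + 2
= 123

|A ∪ B ∪ C| = 123


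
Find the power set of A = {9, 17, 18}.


|A| = 3, so |P(A)| = 2^3 = 8
Enumerate subsets by cardinality (0 to 3):
∅, {9}, {17}, {18}, {9, 17}, {9, 18}, {17, 18}, {9, 17, 18}

P(A) has 8 subsets: ∅, {9}, {17}, {18}, {9, 17}, {9, 18}, {17, 18}, {9, 17, 18}


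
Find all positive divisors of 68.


Checking each candidate:
Condition: positive divisors of 68
Result = {1, 2, 4, 17, 34, 68}

{1, 2, 4, 17, 34, 68}


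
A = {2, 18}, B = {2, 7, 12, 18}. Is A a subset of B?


A ⊆ B means every element of A is in B.
All elements of A are in B.
So A ⊆ B.

Yes, A ⊆ B


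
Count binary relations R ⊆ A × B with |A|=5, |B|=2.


A relation from A to B is any subset of A × B.
|A × B| = 5 × 2 = 10
# relations = 2^|A × B| = 2^10 = 1024

Number of relations = 1024


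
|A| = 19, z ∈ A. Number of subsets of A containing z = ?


Subsets of A containing z correspond to subsets of A \ {z}, which has 18 elements.
Count = 2^(n-1) = 2^18
= 262144

Number of subsets containing z = 262144


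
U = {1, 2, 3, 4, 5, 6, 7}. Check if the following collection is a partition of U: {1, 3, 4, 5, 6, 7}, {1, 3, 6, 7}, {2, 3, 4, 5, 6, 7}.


A partition requires: (1) non-empty parts, (2) pairwise disjoint, (3) union = U
Parts: {1, 3, 4, 5, 6, 7}, {1, 3, 6, 7}, {2, 3, 4, 5, 6, 7}
Union of parts: {1, 2, 3, 4, 5, 6, 7}
U = {1, 2, 3, 4, 5, 6, 7}
All non-empty? True
Pairwise disjoint? False
Covers U? True

No, not a valid partition


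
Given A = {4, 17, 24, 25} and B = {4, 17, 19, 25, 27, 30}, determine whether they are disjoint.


Disjoint means A ∩ B = ∅.
A ∩ B = {4, 17, 25}
A ∩ B ≠ ∅, so A and B are NOT disjoint.

No, A and B are not disjoint (A ∩ B = {4, 17, 25})


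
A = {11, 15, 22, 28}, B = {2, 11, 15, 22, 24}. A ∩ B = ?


A ∩ B = elements in both A and B
A = {11, 15, 22, 28}
B = {2, 11, 15, 22, 24}
A ∩ B = {11, 15, 22}

A ∩ B = {11, 15, 22}


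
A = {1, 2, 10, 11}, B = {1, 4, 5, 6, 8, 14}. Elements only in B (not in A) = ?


A = {1, 2, 10, 11}
B = {1, 4, 5, 6, 8, 14}
Region: only in B (not in A)
Elements: {4, 5, 6, 8, 14}

Elements only in B (not in A): {4, 5, 6, 8, 14}


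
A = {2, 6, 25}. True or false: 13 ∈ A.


A = {2, 6, 25}
Checking if 13 is in A
13 is not in A → False

13 ∉ A


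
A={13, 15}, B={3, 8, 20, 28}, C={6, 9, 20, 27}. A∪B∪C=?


A ∪ B = {3, 8, 13, 15, 20, 28}
(A ∪ B) ∪ C = {3, 6, 8, 9, 13, 15, 20, 27, 28}

A ∪ B ∪ C = {3, 6, 8, 9, 13, 15, 20, 27, 28}
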